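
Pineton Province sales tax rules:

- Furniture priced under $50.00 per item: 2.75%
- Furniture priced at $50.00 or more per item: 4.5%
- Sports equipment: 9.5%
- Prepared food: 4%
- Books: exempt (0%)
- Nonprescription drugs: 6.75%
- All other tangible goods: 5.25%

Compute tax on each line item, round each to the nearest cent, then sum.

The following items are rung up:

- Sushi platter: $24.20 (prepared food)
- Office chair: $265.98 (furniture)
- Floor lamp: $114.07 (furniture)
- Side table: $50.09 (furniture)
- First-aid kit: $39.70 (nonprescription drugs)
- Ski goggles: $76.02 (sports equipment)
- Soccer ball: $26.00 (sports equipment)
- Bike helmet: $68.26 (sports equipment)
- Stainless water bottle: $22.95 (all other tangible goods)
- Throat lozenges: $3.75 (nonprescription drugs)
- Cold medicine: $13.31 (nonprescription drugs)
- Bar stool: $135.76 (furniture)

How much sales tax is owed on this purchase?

Sushi platter $24.20: prepared food → 4% → $0.97
Office chair $265.98: furniture, $50.00 or more → 4.5% → $11.97
Floor lamp $114.07: furniture, $50.00 or more → 4.5% → $5.13
Side table $50.09: furniture, $50.00 or more → 4.5% → $2.25
First-aid kit $39.70: nonprescription drugs → 6.75% → $2.68
Ski goggles $76.02: sports equipment → 9.5% → $7.22
Soccer ball $26.00: sports equipment → 9.5% → $2.47
Bike helmet $68.26: sports equipment → 9.5% → $6.48
Stainless water bottle $22.95: all other tangible goods → 5.25% → $1.20
Throat lozenges $3.75: nonprescription drugs → 6.75% → $0.25
Cold medicine $13.31: nonprescription drugs → 6.75% → $0.90
Bar stool $135.76: furniture, $50.00 or more → 4.5% → $6.11
Total tax = $0.97 + $11.97 + $5.13 + $2.25 + $2.68 + $7.22 + $2.47 + $6.48 + $1.20 + $0.25 + $0.90 + $6.11 = $47.63

$47.63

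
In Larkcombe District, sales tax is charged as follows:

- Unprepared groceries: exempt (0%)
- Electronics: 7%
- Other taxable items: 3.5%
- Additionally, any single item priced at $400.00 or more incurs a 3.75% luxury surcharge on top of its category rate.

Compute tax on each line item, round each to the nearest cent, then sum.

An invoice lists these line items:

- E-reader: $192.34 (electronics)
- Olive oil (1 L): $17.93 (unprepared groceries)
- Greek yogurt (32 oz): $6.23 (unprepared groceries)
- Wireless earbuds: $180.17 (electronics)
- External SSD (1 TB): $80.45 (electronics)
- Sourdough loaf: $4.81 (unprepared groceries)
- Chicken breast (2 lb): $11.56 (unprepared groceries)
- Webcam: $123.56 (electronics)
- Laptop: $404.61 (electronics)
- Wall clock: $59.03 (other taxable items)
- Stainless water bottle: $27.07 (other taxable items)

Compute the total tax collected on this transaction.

E-reader $192.34: electronics → 7% → $13.46
Olive oil (1 L) $17.93: unprepared groceries → 0% → $0.00
Greek yogurt (32 oz) $6.23: unprepared groceries → 0% → $0.00
Wireless earbuds $180.17: electronics → 7% → $12.61
External SSD (1 TB) $80.45: electronics → 7% → $5.63
Sourdough loaf $4.81: unprepared groceries → 0% → $0.00
Chicken breast (2 lb) $11.56: unprepared groceries → 0% → $0.00
Webcam $123.56: electronics → 7% → $8.65
Laptop $404.61: electronics → 7% + 3.75% surcharge = 10.75% → $43.50
Wall clock $59.03: other taxable items → 3.5% → $2.07
Stainless water bottle $27.07: other taxable items → 3.5% → $0.95
Total tax = $13.46 + $12.61 + $5.63 + $8.65 + $43.50 + $2.07 + $0.95 = $86.87

$86.87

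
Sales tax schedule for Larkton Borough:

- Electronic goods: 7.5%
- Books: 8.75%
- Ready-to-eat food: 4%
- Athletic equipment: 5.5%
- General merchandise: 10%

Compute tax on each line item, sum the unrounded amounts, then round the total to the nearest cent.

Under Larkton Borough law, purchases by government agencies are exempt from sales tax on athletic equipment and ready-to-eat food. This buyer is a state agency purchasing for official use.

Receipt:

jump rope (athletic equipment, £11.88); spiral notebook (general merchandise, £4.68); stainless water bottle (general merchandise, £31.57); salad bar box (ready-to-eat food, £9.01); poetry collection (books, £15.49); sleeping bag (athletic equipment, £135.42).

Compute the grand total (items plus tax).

£213.03

Jump rope £11.88: athletic equipment, buyer-exempt → 0% → £0.00
Spiral notebook £4.68: general merchandise → 10% → £0.468
Stainless water bottle £31.57: general merchandise → 10% → £3.157
Salad bar box £9.01: ready-to-eat food, buyer-exempt → 0% → £0.00
Poetry collection £15.49: books → 8.75% → £1.355375
Sleeping bag £135.42: athletic equipment, buyer-exempt → 0% → £0.00
Subtotal = £208.05; unrounded tax = £4.980375 → £4.98; total due = £213.03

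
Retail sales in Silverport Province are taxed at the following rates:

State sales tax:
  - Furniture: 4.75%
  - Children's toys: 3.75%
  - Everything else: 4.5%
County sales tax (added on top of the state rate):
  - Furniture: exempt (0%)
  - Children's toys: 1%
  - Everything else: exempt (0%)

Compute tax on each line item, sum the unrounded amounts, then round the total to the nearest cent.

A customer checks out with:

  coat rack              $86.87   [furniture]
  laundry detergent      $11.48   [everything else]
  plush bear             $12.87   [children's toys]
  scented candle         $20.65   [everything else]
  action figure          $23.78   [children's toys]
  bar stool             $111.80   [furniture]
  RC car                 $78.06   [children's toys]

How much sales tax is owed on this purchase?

$16.33

Coat rack $86.87: furniture → 4.75% + 0% county = 4.75% → $4.126325
Laundry detergent $11.48: everything else → 4.5% + 0% county = 4.5% → $0.5166
Plush bear $12.87: children's toys → 3.75% + 1% county = 4.75% → $0.611325
Scented candle $20.65: everything else → 4.5% + 0% county = 4.5% → $0.92925
Action figure $23.78: children's toys → 3.75% + 1% county = 4.75% → $1.12955
Bar stool $111.80: furniture → 4.75% + 0% county = 4.75% → $5.3105
RC car $78.06: children's toys → 3.75% + 1% county = 4.75% → $3.70785
Unrounded tax sum = $16.3314 → $16.33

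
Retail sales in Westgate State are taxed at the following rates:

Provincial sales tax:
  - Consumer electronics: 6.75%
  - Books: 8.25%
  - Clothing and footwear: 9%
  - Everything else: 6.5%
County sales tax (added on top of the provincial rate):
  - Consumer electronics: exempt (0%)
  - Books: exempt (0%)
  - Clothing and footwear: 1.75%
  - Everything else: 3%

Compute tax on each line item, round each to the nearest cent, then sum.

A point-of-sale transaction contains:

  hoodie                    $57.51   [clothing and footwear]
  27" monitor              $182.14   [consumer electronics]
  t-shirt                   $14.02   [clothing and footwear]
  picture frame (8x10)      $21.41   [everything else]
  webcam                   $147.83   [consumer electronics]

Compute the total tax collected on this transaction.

$31.99

Hoodie $57.51: clothing and footwear → 9% + 1.75% county = 10.75% → $6.18
27" monitor $182.14: consumer electronics → 6.75% + 0% county = 6.75% → $12.29
T-shirt $14.02: clothing and footwear → 9% + 1.75% county = 10.75% → $1.51
Picture frame (8x10) $21.41: everything else → 6.5% + 3% county = 9.5% → $2.03
Webcam $147.83: consumer electronics → 6.75% + 0% county = 6.75% → $9.98
Total tax = $6.18 + $12.29 + $1.51 + $2.03 + $9.98 = $31.99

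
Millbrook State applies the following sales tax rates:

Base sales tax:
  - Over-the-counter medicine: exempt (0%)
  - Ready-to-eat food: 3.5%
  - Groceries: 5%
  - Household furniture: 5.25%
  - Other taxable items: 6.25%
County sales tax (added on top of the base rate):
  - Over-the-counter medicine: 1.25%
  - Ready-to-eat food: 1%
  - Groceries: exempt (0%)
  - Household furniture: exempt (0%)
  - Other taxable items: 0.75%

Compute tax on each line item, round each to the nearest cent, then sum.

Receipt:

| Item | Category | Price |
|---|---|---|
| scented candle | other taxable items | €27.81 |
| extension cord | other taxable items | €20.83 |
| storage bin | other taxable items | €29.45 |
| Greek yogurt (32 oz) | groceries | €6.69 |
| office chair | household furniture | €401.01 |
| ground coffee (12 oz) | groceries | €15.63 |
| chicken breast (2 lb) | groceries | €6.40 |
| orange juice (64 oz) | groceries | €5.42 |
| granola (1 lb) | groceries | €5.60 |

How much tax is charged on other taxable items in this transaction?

€5.47

Scented candle €27.81: other taxable items → 6.25% + 0.75% county = 7% → €1.95
Extension cord €20.83: other taxable items → 6.25% + 0.75% county = 7% → €1.46
Storage bin €29.45: other taxable items → 6.25% + 0.75% county = 7% → €2.06
Tax on other taxable items = €1.95 + €1.46 + €2.06 = €5.47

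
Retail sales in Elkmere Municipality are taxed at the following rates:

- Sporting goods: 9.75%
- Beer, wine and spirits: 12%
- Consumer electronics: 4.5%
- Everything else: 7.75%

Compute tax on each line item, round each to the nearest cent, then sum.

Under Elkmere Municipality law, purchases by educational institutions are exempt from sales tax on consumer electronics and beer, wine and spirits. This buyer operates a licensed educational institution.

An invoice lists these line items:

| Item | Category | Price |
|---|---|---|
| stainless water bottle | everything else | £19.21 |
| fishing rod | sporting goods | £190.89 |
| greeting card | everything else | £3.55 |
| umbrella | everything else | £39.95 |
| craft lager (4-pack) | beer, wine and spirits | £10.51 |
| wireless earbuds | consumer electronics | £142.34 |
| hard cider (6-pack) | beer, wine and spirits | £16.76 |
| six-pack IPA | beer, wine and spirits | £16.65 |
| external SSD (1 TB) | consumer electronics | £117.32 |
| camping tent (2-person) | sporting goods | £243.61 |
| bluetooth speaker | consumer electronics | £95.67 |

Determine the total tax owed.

Stainless water bottle £19.21: everything else → 7.75% → £1.49
Fishing rod £190.89: sporting goods → 9.75% → £18.61
Greeting card £3.55: everything else → 7.75% → £0.28
Umbrella £39.95: everything else → 7.75% → £3.10
Craft lager (4-pack) £10.51: beer, wine and spirits, buyer-exempt → 0% → £0.00
Wireless earbuds £142.34: consumer electronics, buyer-exempt → 0% → £0.00
Hard cider (6-pack) £16.76: beer, wine and spirits, buyer-exempt → 0% → £0.00
Six-pack IPA £16.65: beer, wine and spirits, buyer-exempt → 0% → £0.00
External SSD (1 TB) £117.32: consumer electronics, buyer-exempt → 0% → £0.00
Camping tent (2-person) £243.61: sporting goods → 9.75% → £23.75
Bluetooth speaker £95.67: consumer electronics, buyer-exempt → 0% → £0.00
Total tax = £1.49 + £18.61 + £0.28 + £3.10 + £23.75 = £47.23

£47.23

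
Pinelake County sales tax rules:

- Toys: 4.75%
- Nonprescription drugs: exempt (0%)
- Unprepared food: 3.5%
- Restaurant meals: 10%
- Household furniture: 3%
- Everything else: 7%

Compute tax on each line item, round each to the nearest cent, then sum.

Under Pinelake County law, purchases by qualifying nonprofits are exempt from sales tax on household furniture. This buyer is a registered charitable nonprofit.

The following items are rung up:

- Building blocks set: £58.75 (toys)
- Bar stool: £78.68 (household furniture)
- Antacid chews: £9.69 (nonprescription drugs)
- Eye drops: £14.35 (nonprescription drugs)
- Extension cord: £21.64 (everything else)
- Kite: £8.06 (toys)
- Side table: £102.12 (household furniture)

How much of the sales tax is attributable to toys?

£3.17

Building blocks set £58.75: toys → 4.75% → £2.79
Kite £8.06: toys → 4.75% → £0.38
Tax on toys = £2.79 + £0.38 = £3.17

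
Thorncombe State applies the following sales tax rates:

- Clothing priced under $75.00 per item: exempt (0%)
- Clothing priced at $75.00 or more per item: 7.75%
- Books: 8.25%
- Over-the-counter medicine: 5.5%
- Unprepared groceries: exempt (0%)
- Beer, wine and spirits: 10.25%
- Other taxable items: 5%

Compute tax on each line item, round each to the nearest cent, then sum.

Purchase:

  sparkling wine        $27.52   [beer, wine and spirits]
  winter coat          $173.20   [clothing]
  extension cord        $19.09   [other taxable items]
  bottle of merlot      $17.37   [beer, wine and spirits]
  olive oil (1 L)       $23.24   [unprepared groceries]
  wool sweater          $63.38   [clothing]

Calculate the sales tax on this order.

$18.97

Sparkling wine $27.52: beer, wine and spirits → 10.25% → $2.82
Winter coat $173.20: clothing, $75.00 or more → 7.75% → $13.42
Extension cord $19.09: other taxable items → 5% → $0.95
Bottle of merlot $17.37: beer, wine and spirits → 10.25% → $1.78
Olive oil (1 L) $23.24: unprepared groceries → 0% → $0.00
Wool sweater $63.38: clothing, under $75.00 → 0% → $0.00
Total tax = $2.82 + $13.42 + $0.95 + $1.78 = $18.97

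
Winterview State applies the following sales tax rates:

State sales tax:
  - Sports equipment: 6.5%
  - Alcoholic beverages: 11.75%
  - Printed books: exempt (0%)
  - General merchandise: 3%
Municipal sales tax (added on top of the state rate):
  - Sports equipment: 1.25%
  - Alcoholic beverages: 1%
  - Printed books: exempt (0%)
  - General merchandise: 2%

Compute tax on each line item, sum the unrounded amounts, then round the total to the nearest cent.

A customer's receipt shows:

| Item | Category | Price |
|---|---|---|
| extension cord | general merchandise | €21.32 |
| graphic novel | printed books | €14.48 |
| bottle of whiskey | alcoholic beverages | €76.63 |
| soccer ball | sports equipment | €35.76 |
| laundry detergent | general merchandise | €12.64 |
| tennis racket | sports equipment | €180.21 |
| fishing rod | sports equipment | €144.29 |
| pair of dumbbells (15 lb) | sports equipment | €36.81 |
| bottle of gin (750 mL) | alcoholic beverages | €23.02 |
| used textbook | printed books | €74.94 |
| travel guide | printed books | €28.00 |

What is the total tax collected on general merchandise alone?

€1.70

Extension cord €21.32: general merchandise → 3% + 2% municipal = 5% → €1.066
Laundry detergent €12.64: general merchandise → 3% + 2% municipal = 5% → €0.632
Tax on general merchandise: unrounded sum = €1.698 → €1.70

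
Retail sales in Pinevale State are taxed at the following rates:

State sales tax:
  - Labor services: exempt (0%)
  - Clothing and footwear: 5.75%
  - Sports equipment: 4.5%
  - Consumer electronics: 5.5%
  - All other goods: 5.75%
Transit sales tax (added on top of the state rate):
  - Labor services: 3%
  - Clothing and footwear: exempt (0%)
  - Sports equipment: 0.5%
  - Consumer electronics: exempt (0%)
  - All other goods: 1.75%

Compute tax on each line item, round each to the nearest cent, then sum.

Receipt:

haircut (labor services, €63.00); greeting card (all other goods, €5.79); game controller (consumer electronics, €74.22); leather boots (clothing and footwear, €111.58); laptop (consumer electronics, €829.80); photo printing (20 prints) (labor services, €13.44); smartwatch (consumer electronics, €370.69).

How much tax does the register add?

€79.25

Haircut €63.00: labor services → 0% + 3% transit = 3% → €1.89
Greeting card €5.79: all other goods → 5.75% + 1.75% transit = 7.5% → €0.43
Game controller €74.22: consumer electronics → 5.5% + 0% transit = 5.5% → €4.08
Leather boots €111.58: clothing and footwear → 5.75% + 0% transit = 5.75% → €6.42
Laptop €829.80: consumer electronics → 5.5% + 0% transit = 5.5% → €45.64
Photo printing (20 prints) €13.44: labor services → 0% + 3% transit = 3% → €0.40
Smartwatch €370.69: consumer electronics → 5.5% + 0% transit = 5.5% → €20.39
Total tax = €1.89 + €0.43 + €4.08 + €6.42 + €45.64 + €0.40 + €20.39 = €79.25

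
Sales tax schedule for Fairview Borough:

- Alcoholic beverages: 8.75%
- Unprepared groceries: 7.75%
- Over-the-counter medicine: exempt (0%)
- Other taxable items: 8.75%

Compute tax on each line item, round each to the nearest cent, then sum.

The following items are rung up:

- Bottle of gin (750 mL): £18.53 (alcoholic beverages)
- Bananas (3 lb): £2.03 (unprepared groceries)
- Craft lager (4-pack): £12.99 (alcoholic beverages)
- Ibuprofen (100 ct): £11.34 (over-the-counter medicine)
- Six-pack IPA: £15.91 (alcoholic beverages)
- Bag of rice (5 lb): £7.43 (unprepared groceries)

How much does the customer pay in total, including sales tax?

Bottle of gin (750 mL) £18.53: alcoholic beverages → 8.75% → £1.62
Bananas (3 lb) £2.03: unprepared groceries → 7.75% → £0.16
Craft lager (4-pack) £12.99: alcoholic beverages → 8.75% → £1.14
Ibuprofen (100 ct) £11.34: over-the-counter medicine → 0% → £0.00
Six-pack IPA £15.91: alcoholic beverages → 8.75% → £1.39
Bag of rice (5 lb) £7.43: unprepared groceries → 7.75% → £0.58
Subtotal = £68.23; tax = £4.89; total due = £73.12

£73.12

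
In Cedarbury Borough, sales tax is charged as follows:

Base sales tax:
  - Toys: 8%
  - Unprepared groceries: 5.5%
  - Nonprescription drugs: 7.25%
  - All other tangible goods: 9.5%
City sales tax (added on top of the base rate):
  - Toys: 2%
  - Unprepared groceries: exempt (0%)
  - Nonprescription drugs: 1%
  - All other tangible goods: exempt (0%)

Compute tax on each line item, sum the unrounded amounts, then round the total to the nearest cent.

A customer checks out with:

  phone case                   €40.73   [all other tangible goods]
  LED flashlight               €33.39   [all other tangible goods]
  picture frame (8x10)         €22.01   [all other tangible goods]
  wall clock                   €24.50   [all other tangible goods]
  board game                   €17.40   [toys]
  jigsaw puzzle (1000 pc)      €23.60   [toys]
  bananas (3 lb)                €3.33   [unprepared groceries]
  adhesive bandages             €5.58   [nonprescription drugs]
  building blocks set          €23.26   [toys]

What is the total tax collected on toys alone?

Board game €17.40: toys → 8% + 2% city = 10% → €1.74
Jigsaw puzzle (1000 pc) €23.60: toys → 8% + 2% city = 10% → €2.36
Building blocks set €23.26: toys → 8% + 2% city = 10% → €2.326
Tax on toys: unrounded sum = €6.426 → €6.43

€6.43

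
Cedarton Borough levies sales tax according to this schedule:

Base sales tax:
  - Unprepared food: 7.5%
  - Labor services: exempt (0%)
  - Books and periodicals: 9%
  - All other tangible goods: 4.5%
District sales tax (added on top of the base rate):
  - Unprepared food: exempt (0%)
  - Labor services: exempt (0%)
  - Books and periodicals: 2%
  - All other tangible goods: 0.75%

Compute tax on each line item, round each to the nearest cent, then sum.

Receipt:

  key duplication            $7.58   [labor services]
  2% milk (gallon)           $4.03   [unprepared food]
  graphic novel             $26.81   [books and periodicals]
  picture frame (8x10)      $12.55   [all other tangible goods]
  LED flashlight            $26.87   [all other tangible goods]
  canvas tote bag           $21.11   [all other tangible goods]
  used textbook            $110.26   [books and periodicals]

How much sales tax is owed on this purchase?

Key duplication $7.58: labor services → 0% + 0% district = 0% → $0.00
2% milk (gallon) $4.03: unprepared food → 7.5% + 0% district = 7.5% → $0.30
Graphic novel $26.81: books and periodicals → 9% + 2% district = 11% → $2.95
Picture frame (8x10) $12.55: all other tangible goods → 4.5% + 0.75% district = 5.25% → $0.66
LED flashlight $26.87: all other tangible goods → 4.5% + 0.75% district = 5.25% → $1.41
Canvas tote bag $21.11: all other tangible goods → 4.5% + 0.75% district = 5.25% → $1.11
Used textbook $110.26: books and periodicals → 9% + 2% district = 11% → $12.13
Total tax = $0.30 + $2.95 + $0.66 + $1.41 + $1.11 + $12.13 = $18.56

$18.56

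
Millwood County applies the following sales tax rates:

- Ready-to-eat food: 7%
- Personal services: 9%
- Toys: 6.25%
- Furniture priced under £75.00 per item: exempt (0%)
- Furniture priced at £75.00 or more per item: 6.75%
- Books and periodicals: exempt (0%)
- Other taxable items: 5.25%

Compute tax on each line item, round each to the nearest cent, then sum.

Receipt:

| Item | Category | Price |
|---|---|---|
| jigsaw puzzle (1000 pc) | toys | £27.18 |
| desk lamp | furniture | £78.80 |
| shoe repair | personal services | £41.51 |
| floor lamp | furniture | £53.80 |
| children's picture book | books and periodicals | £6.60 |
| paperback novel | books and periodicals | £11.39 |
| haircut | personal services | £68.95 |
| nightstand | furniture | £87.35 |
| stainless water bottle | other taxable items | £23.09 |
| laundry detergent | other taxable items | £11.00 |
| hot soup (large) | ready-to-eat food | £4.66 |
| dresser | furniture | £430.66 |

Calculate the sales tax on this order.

£54.06

Jigsaw puzzle (1000 pc) £27.18: toys → 6.25% → £1.70
Desk lamp £78.80: furniture, £75.00 or more → 6.75% → £5.32
Shoe repair £41.51: personal services → 9% → £3.74
Floor lamp £53.80: furniture, under £75.00 → 0% → £0.00
Children's picture book £6.60: books and periodicals → 0% → £0.00
Paperback novel £11.39: books and periodicals → 0% → £0.00
Haircut £68.95: personal services → 9% → £6.21
Nightstand £87.35: furniture, £75.00 or more → 6.75% → £5.90
Stainless water bottle £23.09: other taxable items → 5.25% → £1.21
Laundry detergent £11.00: other taxable items → 5.25% → £0.58
Hot soup (large) £4.66: ready-to-eat food → 7% → £0.33
Dresser £430.66: furniture, £75.00 or more → 6.75% → £29.07
Total tax = £1.70 + £5.32 + £3.74 + £6.21 + £5.90 + £1.21 + £0.58 + £0.33 + £29.07 = £54.06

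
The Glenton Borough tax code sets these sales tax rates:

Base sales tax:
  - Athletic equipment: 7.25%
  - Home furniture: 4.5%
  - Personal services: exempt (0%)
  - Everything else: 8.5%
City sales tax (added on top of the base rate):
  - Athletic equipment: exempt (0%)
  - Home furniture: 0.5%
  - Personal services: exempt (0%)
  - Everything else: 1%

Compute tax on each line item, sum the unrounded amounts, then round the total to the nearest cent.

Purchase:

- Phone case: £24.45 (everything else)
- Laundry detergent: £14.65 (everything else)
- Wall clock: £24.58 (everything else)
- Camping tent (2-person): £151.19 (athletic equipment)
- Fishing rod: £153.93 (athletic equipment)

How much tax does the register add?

£28.17

Phone case £24.45: everything else → 8.5% + 1% city = 9.5% → £2.32275
Laundry detergent £14.65: everything else → 8.5% + 1% city = 9.5% → £1.39175
Wall clock £24.58: everything else → 8.5% + 1% city = 9.5% → £2.3351
Camping tent (2-person) £151.19: athletic equipment → 7.25% + 0% city = 7.25% → £10.961275
Fishing rod £153.93: athletic equipment → 7.25% + 0% city = 7.25% → £11.159925
Unrounded tax sum = £28.1708 → £28.17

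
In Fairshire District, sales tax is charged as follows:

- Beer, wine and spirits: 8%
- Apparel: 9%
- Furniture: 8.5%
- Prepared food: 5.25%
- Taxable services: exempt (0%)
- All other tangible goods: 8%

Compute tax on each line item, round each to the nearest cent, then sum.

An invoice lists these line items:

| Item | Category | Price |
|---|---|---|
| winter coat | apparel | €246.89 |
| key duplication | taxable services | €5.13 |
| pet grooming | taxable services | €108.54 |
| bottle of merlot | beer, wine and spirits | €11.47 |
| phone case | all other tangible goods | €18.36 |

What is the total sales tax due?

Winter coat €246.89: apparel → 9% → €22.22
Key duplication €5.13: taxable services → 0% → €0.00
Pet grooming €108.54: taxable services → 0% → €0.00
Bottle of merlot €11.47: beer, wine and spirits → 8% → €0.92
Phone case €18.36: all other tangible goods → 8% → €1.47
Total tax = €22.22 + €0.92 + €1.47 = €24.61

€24.61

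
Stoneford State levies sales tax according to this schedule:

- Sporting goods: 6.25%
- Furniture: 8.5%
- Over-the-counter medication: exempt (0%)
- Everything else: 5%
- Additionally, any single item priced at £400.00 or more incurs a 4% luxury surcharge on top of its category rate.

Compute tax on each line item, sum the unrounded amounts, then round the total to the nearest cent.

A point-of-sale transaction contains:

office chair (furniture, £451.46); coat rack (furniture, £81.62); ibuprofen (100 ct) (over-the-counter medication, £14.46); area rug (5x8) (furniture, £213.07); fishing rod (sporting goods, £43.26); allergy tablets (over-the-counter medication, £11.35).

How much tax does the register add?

£84.18

Office chair £451.46: furniture → 8.5% + 4% surcharge = 12.5% → £56.4325
Coat rack £81.62: furniture → 8.5% → £6.9377
Ibuprofen (100 ct) £14.46: over-the-counter medication → 0% → £0.00
Area rug (5x8) £213.07: furniture → 8.5% → £18.11095
Fishing rod £43.26: sporting goods → 6.25% → £2.70375
Allergy tablets £11.35: over-the-counter medication → 0% → £0.00
Unrounded tax sum = £84.1849 → £84.18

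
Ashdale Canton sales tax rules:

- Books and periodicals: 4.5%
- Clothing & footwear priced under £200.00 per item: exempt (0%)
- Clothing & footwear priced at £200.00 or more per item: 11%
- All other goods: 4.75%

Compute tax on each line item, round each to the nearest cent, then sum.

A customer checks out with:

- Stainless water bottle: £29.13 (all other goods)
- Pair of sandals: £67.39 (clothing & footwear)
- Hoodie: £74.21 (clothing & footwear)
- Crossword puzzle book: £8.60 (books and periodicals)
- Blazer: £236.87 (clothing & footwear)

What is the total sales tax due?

Stainless water bottle £29.13: all other goods → 4.75% → £1.38
Pair of sandals £67.39: clothing & footwear, under £200.00 → 0% → £0.00
Hoodie £74.21: clothing & footwear, under £200.00 → 0% → £0.00
Crossword puzzle book £8.60: books and periodicals → 4.5% → £0.39
Blazer £236.87: clothing & footwear, £200.00 or more → 11% → £26.06
Total tax = £1.38 + £0.39 + £26.06 = £27.83

£27.83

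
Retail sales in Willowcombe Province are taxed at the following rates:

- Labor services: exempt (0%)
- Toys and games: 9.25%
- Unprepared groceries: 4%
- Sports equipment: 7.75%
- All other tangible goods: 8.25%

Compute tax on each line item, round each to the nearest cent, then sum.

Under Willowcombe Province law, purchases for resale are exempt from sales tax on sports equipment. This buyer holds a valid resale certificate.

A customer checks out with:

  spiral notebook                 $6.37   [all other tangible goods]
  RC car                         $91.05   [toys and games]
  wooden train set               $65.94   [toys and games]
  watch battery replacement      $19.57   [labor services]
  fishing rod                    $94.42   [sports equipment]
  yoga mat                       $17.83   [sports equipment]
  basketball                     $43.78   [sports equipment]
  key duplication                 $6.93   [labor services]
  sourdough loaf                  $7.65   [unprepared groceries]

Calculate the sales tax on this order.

Spiral notebook $6.37: all other tangible goods → 8.25% → $0.53
RC car $91.05: toys and games → 9.25% → $8.42
Wooden train set $65.94: toys and games → 9.25% → $6.10
Watch battery replacement $19.57: labor services → 0% → $0.00
Fishing rod $94.42: sports equipment, buyer-exempt → 0% → $0.00
Yoga mat $17.83: sports equipment, buyer-exempt → 0% → $0.00
Basketball $43.78: sports equipment, buyer-exempt → 0% → $0.00
Key duplication $6.93: labor services → 0% → $0.00
Sourdough loaf $7.65: unprepared groceries → 4% → $0.31
Total tax = $0.53 + $8.42 + $6.10 + $0.31 = $15.36

$15.36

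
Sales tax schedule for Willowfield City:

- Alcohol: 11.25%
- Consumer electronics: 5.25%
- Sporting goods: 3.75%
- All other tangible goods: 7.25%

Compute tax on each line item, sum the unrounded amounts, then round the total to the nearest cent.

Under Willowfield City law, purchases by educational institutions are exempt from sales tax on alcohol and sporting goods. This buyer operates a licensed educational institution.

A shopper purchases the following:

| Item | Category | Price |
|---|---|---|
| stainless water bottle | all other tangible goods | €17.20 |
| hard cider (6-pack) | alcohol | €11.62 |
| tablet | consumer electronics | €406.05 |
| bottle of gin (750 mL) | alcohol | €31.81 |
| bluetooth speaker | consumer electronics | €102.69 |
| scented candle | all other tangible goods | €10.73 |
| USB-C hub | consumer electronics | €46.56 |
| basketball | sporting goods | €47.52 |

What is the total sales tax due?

€31.18

Stainless water bottle €17.20: all other tangible goods → 7.25% → €1.247
Hard cider (6-pack) €11.62: alcohol, buyer-exempt → 0% → €0.00
Tablet €406.05: consumer electronics → 5.25% → €21.317625
Bottle of gin (750 mL) €31.81: alcohol, buyer-exempt → 0% → €0.00
Bluetooth speaker €102.69: consumer electronics → 5.25% → €5.391225
Scented candle €10.73: all other tangible goods → 7.25% → €0.777925
USB-C hub €46.56: consumer electronics → 5.25% → €2.4444
Basketball €47.52: sporting goods, buyer-exempt → 0% → €0.00
Unrounded tax sum = €31.178175 → €31.18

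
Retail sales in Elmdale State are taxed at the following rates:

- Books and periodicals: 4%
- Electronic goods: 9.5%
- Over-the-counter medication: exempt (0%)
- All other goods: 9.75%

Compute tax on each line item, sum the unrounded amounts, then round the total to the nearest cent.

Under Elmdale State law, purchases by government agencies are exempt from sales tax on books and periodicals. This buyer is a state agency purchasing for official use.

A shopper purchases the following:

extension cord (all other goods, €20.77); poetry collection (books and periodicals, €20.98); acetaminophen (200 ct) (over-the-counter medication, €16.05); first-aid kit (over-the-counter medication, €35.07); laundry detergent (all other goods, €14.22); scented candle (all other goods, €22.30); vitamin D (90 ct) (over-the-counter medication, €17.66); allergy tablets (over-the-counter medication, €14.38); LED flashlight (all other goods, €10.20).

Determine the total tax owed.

€6.58

Extension cord €20.77: all other goods → 9.75% → €2.025075
Poetry collection €20.98: books and periodicals, buyer-exempt → 0% → €0.00
Acetaminophen (200 ct) €16.05: over-the-counter medication → 0% → €0.00
First-aid kit €35.07: over-the-counter medication → 0% → €0.00
Laundry detergent €14.22: all other goods → 9.75% → €1.38645
Scented candle €22.30: all other goods → 9.75% → €2.17425
Vitamin D (90 ct) €17.66: over-the-counter medication → 0% → €0.00
Allergy tablets €14.38: over-the-counter medication → 0% → €0.00
LED flashlight €10.20: all other goods → 9.75% → €0.9945
Unrounded tax sum = €6.580275 → €6.58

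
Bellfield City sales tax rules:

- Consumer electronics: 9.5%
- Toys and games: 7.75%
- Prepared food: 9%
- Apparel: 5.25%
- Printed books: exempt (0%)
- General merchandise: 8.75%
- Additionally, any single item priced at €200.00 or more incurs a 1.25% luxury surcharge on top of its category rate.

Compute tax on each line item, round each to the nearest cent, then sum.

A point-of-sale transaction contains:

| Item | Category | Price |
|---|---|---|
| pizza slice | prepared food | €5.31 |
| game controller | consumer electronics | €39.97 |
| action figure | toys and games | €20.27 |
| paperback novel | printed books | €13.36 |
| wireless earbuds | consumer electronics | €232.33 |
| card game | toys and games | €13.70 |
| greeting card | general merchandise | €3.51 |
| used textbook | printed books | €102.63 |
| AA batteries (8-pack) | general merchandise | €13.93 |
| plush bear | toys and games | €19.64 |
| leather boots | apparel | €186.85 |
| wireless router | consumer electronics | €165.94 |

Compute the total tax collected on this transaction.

€60.51

Pizza slice €5.31: prepared food → 9% → €0.48
Game controller €39.97: consumer electronics → 9.5% → €3.80
Action figure €20.27: toys and games → 7.75% → €1.57
Paperback novel €13.36: printed books → 0% → €0.00
Wireless earbuds €232.33: consumer electronics → 9.5% + 1.25% surcharge = 10.75% → €24.98
Card game €13.70: toys and games → 7.75% → €1.06
Greeting card €3.51: general merchandise → 8.75% → €0.31
Used textbook €102.63: printed books → 0% → €0.00
AA batteries (8-pack) €13.93: general merchandise → 8.75% → €1.22
Plush bear €19.64: toys and games → 7.75% → €1.52
Leather boots €186.85: apparel → 5.25% → €9.81
Wireless router €165.94: consumer electronics → 9.5% → €15.76
Total tax = €0.48 + €3.80 + €1.57 + €24.98 + €1.06 + €0.31 + €1.22 + €1.52 + €9.81 + €15.76 = €60.51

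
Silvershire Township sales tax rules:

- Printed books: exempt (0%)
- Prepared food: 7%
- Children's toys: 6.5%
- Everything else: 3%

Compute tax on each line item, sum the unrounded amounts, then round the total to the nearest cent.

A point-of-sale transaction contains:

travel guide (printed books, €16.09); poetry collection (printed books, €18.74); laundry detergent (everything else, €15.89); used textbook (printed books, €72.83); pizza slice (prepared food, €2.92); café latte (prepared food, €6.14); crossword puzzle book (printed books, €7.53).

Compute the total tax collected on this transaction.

Travel guide €16.09: printed books → 0% → €0.00
Poetry collection €18.74: printed books → 0% → €0.00
Laundry detergent €15.89: everything else → 3% → €0.4767
Used textbook €72.83: printed books → 0% → €0.00
Pizza slice €2.92: prepared food → 7% → €0.2044
Café latte €6.14: prepared food → 7% → €0.4298
Crossword puzzle book €7.53: printed books → 0% → €0.00
Unrounded tax sum = €1.1109 → €1.11

€1.11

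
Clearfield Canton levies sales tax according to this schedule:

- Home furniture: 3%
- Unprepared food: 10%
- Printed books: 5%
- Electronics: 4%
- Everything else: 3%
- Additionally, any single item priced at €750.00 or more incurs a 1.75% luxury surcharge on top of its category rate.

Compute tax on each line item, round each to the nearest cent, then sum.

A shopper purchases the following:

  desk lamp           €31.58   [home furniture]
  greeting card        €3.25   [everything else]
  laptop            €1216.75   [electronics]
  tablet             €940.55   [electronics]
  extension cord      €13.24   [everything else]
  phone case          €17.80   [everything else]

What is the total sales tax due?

Desk lamp €31.58: home furniture → 3% → €0.95
Greeting card €3.25: everything else → 3% → €0.10
Laptop €1216.75: electronics → 4% + 1.75% surcharge = 5.75% → €69.96
Tablet €940.55: electronics → 4% + 1.75% surcharge = 5.75% → €54.08
Extension cord €13.24: everything else → 3% → €0.40
Phone case €17.80: everything else → 3% → €0.53
Total tax = €0.95 + €0.10 + €69.96 + €54.08 + €0.40 + €0.53 = €126.02

€126.02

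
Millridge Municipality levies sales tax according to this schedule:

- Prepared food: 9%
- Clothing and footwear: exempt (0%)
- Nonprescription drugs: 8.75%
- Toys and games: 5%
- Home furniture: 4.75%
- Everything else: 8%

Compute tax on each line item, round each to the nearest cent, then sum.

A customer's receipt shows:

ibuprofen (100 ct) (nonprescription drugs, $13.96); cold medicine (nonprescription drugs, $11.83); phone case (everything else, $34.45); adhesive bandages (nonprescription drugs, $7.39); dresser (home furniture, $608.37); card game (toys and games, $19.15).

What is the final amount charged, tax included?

Ibuprofen (100 ct) $13.96: nonprescription drugs → 8.75% → $1.22
Cold medicine $11.83: nonprescription drugs → 8.75% → $1.04
Phone case $34.45: everything else → 8% → $2.76
Adhesive bandages $7.39: nonprescription drugs → 8.75% → $0.65
Dresser $608.37: home furniture → 4.75% → $28.90
Card game $19.15: toys and games → 5% → $0.96
Subtotal = $695.15; tax = $35.53; total due = $730.68

$730.68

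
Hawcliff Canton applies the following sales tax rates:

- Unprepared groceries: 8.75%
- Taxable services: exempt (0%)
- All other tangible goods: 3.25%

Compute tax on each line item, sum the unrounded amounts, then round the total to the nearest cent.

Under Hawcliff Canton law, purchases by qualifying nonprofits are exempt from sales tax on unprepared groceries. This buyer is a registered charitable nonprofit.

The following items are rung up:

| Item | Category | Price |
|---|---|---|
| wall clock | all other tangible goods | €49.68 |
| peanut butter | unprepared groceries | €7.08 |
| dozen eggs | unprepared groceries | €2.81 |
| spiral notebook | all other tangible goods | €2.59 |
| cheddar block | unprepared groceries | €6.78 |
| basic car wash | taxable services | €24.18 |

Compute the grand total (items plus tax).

Wall clock €49.68: all other tangible goods → 3.25% → €1.6146
Peanut butter €7.08: unprepared groceries, buyer-exempt → 0% → €0.00
Dozen eggs €2.81: unprepared groceries, buyer-exempt → 0% → €0.00
Spiral notebook €2.59: all other tangible goods → 3.25% → €0.084175
Cheddar block €6.78: unprepared groceries, buyer-exempt → 0% → €0.00
Basic car wash €24.18: taxable services → 0% → €0.00
Subtotal = €93.12; unrounded tax = €1.698775 → €1.70; total due = €94.82

€94.82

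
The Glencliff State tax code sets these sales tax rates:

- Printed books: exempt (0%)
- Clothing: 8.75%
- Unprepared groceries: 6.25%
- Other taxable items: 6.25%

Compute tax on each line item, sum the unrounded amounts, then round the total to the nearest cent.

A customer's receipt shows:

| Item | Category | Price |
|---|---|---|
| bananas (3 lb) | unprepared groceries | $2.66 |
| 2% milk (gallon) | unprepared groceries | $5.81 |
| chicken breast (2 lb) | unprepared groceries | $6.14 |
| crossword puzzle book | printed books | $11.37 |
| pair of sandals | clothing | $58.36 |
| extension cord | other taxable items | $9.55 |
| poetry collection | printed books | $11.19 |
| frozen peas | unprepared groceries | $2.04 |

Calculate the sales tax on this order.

$6.74

Bananas (3 lb) $2.66: unprepared groceries → 6.25% → $0.16625
2% milk (gallon) $5.81: unprepared groceries → 6.25% → $0.363125
Chicken breast (2 lb) $6.14: unprepared groceries → 6.25% → $0.38375
Crossword puzzle book $11.37: printed books → 0% → $0.00
Pair of sandals $58.36: clothing → 8.75% → $5.1065
Extension cord $9.55: other taxable items → 6.25% → $0.596875
Poetry collection $11.19: printed books → 0% → $0.00
Frozen peas $2.04: unprepared groceries → 6.25% → $0.1275
Unrounded tax sum = $6.744 → $6.74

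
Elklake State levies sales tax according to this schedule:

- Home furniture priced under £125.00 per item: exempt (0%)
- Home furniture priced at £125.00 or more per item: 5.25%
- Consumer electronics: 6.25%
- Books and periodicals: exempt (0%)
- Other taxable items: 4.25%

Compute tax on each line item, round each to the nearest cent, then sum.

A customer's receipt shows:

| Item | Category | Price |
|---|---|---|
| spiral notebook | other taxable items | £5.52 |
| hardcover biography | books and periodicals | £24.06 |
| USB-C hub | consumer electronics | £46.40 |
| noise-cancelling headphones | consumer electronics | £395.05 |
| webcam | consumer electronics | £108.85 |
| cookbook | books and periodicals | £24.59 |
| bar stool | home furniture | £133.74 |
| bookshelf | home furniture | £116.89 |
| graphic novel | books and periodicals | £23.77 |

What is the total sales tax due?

£41.64

Spiral notebook £5.52: other taxable items → 4.25% → £0.23
Hardcover biography £24.06: books and periodicals → 0% → £0.00
USB-C hub £46.40: consumer electronics → 6.25% → £2.90
Noise-cancelling headphones £395.05: consumer electronics → 6.25% → £24.69
Webcam £108.85: consumer electronics → 6.25% → £6.80
Cookbook £24.59: books and periodicals → 0% → £0.00
Bar stool £133.74: home furniture, £125.00 or more → 5.25% → £7.02
Bookshelf £116.89: home furniture, under £125.00 → 0% → £0.00
Graphic novel £23.77: books and periodicals → 0% → £0.00
Total tax = £0.23 + £2.90 + £24.69 + £6.80 + £7.02 = £41.64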